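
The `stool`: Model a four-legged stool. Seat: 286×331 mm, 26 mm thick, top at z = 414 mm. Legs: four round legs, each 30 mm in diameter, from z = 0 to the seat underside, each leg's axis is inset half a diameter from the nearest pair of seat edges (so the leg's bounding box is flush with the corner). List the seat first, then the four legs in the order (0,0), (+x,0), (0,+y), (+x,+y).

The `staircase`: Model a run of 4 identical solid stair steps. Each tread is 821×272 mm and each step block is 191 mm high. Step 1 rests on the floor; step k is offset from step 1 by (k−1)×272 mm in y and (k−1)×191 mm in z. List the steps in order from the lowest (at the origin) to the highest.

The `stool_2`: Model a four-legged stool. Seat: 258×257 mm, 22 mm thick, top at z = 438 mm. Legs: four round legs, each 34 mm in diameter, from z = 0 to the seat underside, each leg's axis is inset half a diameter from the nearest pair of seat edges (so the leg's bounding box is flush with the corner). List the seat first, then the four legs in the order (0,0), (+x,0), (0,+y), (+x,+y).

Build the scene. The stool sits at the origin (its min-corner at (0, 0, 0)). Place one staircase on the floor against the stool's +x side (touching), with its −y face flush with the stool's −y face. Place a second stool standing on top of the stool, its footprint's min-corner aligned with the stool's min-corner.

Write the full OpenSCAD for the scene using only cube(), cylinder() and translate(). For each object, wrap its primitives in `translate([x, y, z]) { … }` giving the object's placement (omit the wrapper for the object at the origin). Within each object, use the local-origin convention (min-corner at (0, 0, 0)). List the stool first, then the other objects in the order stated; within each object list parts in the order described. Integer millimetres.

translate([0, 0, 388]) cube([286, 331, 26]);
translate([15, 15, 0]) cylinder(h = 388, r = 15);
translate([271, 15, 0]) cylinder(h = 388, r = 15);
translate([15, 316, 0]) cylinder(h = 388, r = 15);
translate([271, 316, 0]) cylinder(h = 388, r = 15);
translate([286, 0, 0]) {
  cube([821, 272, 191]);
  translate([0, 272, 191]) cube([821, 272, 191]);
  translate([0, 544, 382]) cube([821, 272, 191]);
  translate([0, 816, 573]) cube([821, 272, 191]);
}
translate([0, 0, 414]) {
  translate([0, 0, 416]) cube([258, 257, 22]);
  translate([17, 17, 0]) cylinder(h = 416, r = 17);
  translate([241, 17, 0]) cylinder(h = 416, r = 17);
  translate([17, 240, 0]) cylinder(h = 416, r = 17);
  translate([241, 240, 0]) cylinder(h = 416, r = 17);
}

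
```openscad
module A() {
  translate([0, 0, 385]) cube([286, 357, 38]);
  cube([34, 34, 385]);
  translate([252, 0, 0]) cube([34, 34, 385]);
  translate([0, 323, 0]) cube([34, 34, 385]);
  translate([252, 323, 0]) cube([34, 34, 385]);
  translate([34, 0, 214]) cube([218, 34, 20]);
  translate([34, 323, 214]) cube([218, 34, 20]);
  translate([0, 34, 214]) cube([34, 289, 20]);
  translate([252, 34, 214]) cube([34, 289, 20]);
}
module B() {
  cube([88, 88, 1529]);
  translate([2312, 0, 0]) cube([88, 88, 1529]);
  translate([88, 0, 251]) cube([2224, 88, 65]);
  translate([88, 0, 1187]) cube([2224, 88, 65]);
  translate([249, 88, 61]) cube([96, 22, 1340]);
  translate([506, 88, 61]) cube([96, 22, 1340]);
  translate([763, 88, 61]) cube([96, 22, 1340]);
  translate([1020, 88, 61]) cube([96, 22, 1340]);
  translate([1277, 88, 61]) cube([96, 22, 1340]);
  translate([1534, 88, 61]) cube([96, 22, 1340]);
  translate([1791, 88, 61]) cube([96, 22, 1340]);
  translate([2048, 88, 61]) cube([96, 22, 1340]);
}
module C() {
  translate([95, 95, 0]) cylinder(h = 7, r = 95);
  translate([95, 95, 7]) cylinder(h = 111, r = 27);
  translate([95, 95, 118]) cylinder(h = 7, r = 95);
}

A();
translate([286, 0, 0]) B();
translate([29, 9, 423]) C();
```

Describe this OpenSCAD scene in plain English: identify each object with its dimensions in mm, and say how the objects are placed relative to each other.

A is a four-legged stool. The seat is 286×357 mm, 38 mm thick, top at z = 423 mm. It stands on four square legs, each 34×34 mm in cross-section, from z = 0 to the seat underside, each flush with a corner of the seat. Four stretchers, 34 mm wide and 20 mm tall, connect adjacent legs with their undersides at z = 214 mm, each running between the inner faces of the legs it joins and aligned with the legs' outer faces on the other axis.

B is a fence section. Two 88×88 mm posts, 1529 mm tall, stand on the floor with a clear span of 2224 mm between their inner faces. Two horizontal rails of 88×65 mm section span the gap between the posts with their undersides at z = 251 mm and z = 1187 mm, flush with the posts' −y face. 8 pickets, each 96 mm wide, 22 mm thick and 1340 mm tall, are fixed to the +y face of the rails with their bottoms at z = 61 mm, evenly spaced across the span with equal gaps (rounded down to the nearest mm) at the −x end and between each pair — any rounding remainder accumulates at the +x end.

C is a spool: two coaxial disc flanges of radius 95 mm and thickness 7 mm, joined by a core cylinder of radius 27 mm and height 111 mm. The lower flange rests on z = 0 and the three cylinders share a vertical axis.

The fence section is against the stool's +x side, with their −y faces flush. The spool is on top of the stool.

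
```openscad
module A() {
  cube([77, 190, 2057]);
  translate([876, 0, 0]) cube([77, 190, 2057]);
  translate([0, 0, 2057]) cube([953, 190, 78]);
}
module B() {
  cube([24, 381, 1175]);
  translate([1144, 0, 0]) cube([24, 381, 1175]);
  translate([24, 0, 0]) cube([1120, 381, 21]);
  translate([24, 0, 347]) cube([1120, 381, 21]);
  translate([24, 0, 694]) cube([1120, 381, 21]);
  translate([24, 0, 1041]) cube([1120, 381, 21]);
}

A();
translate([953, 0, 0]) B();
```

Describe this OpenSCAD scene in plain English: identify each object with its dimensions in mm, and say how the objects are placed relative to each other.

A is a rectangular door frame: two vertical jambs of 77×190 mm section, 2057 mm tall, with a clear opening 799 mm wide between their inner faces. A header 78 mm tall and 190 mm deep lies on top of the jambs and spans the full outside width.

B is a bookshelf 1168 mm wide overall, 381 mm deep and 1175 mm tall. The two sides are 24 mm thick vertical panels. 4 horizontal shelves of 21 mm thickness span between the inner faces of the sides; the lowest shelf sits on the floor and shelves are stacked with a clear vertical gap of 326 mm between each pair.

The bookshelf is against the door frame's +x side, with their −y faces flush.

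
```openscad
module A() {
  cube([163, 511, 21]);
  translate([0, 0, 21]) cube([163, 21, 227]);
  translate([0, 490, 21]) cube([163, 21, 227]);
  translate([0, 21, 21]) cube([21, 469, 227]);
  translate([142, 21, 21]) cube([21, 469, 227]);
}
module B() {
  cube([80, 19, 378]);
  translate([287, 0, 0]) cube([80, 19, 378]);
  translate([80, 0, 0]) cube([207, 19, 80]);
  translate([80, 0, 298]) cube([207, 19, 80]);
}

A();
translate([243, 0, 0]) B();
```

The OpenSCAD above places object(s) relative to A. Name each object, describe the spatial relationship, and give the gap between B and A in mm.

A is an open box. B is a picture frame. The picture frame is on the floor beside the open box on its +x side. The gap between the picture frame and the open box is 80 mm.

The picture frame's nearest face is 80 mm from the open box's +x face.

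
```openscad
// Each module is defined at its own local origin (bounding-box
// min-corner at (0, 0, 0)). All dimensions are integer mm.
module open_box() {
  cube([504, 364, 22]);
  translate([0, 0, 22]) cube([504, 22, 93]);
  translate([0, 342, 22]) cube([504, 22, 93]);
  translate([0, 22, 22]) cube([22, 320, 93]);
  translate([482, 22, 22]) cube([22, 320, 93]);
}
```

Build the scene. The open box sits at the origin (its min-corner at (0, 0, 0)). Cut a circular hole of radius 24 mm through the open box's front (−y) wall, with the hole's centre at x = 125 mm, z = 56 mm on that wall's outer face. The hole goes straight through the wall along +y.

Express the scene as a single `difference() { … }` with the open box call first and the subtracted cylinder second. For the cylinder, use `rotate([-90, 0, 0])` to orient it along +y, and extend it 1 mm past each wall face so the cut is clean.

difference() {
  open_box();
  translate([125, -1, 56]) rotate([-90, 0, 0]) cylinder(h = 24, r = 24);
}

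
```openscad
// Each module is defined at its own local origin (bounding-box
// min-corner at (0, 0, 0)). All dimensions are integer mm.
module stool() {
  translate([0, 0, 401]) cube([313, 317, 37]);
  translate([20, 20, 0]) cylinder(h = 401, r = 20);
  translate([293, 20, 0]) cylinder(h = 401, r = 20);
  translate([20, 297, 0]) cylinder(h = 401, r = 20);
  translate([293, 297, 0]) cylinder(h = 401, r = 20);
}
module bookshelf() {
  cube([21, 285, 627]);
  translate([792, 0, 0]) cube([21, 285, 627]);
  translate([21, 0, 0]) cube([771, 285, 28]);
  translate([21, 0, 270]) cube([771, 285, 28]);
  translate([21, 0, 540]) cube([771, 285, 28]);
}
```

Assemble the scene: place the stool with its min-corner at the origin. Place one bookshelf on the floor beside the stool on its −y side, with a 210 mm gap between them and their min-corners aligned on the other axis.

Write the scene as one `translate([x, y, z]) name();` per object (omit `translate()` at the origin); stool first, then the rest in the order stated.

stool();
translate([0, -495, 0]) bookshelf();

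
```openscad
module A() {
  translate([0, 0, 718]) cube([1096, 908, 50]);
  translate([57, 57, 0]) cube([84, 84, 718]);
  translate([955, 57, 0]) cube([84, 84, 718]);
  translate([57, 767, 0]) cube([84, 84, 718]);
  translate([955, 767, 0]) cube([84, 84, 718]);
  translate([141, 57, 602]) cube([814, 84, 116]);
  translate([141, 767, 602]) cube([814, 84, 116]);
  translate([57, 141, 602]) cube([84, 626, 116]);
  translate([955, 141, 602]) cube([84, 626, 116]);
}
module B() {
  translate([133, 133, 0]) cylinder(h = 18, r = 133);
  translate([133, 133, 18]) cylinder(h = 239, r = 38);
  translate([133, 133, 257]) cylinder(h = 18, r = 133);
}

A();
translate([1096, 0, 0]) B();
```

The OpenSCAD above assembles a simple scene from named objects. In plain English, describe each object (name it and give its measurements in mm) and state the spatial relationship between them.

A is a table: top 1096 mm (x) × 908 mm (y), 50 mm thick, upper face at z = 768 mm, on four 84×84 mm square legs, each inset 57 mm from the nearest pair of top edges, running from z = 0 to the bottom of the top. Four apron rails, 84 mm thick and 116 mm tall, run between adjacent legs with their top edges flush with the underside of the top and their outer faces flush with the legs' outer faces.

B is a spool: two coaxial disc flanges of radius 133 mm and thickness 18 mm, joined by a core cylinder of radius 38 mm and height 239 mm. The lower flange rests on z = 0 and the three cylinders share a vertical axis.

The spool is against the table's +x side, with their −y faces flush.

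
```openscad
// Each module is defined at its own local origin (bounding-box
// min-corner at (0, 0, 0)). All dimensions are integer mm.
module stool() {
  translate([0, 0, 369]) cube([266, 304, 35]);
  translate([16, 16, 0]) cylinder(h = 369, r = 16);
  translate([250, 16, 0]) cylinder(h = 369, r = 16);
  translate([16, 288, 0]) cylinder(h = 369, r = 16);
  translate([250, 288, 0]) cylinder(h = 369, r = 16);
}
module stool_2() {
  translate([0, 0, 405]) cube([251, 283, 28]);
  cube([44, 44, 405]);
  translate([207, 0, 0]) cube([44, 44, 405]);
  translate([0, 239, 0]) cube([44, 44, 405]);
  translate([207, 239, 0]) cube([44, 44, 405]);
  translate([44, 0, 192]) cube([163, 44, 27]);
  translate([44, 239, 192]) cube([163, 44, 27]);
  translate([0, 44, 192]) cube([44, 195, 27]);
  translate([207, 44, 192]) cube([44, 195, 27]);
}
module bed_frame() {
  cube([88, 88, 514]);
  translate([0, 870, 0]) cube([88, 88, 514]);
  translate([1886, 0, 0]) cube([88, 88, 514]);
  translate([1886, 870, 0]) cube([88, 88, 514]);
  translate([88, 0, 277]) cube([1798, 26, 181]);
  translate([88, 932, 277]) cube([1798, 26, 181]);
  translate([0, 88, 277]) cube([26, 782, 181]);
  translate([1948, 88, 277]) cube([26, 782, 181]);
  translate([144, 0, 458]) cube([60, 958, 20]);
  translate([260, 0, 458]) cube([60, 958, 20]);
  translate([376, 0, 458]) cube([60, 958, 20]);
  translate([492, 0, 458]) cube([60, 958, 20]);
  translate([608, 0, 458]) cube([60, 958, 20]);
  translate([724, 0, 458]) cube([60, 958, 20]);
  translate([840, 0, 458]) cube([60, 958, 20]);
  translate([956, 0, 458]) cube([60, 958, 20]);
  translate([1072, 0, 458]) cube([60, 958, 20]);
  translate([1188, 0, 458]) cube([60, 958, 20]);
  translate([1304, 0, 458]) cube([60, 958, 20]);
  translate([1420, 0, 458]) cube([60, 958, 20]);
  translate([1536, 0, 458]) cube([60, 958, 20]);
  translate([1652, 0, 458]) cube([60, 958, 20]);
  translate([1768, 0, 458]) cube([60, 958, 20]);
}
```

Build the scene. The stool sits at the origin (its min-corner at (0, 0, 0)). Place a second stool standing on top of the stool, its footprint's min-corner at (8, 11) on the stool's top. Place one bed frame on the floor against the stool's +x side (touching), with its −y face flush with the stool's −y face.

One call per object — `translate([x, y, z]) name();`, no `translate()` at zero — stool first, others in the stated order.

stool();
translate([8, 11, 404]) stool_2();
translate([266, 0, 0]) bed_frame();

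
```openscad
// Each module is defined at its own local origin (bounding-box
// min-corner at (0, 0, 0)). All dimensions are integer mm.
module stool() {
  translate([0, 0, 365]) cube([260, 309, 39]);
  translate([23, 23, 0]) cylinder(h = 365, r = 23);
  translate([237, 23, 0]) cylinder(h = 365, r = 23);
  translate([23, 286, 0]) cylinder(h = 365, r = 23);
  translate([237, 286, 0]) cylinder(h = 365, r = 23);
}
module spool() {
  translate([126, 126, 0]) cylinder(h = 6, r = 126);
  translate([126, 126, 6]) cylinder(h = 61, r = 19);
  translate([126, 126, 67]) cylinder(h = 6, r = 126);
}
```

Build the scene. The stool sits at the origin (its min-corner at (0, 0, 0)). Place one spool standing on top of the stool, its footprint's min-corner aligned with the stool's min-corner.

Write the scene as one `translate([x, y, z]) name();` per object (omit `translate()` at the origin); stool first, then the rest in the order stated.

stool();
translate([0, 0, 404]) spool();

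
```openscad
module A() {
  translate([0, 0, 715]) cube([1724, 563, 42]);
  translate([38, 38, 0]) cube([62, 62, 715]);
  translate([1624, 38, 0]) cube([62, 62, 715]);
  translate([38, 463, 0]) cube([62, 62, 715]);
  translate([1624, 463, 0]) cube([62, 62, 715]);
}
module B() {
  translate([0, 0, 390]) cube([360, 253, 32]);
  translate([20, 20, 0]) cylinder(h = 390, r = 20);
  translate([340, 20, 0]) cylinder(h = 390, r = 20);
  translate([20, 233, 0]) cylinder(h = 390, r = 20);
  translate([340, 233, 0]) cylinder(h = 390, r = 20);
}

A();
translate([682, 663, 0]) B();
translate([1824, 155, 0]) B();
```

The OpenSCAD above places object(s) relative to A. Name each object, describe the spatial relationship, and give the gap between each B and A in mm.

Each stool's nearest face is 100 mm from the table's bounding box.

A is a table. B is a stool. Two stools sit around the table at the +y, +x sides. The gap between each stool and the table is 100 mm.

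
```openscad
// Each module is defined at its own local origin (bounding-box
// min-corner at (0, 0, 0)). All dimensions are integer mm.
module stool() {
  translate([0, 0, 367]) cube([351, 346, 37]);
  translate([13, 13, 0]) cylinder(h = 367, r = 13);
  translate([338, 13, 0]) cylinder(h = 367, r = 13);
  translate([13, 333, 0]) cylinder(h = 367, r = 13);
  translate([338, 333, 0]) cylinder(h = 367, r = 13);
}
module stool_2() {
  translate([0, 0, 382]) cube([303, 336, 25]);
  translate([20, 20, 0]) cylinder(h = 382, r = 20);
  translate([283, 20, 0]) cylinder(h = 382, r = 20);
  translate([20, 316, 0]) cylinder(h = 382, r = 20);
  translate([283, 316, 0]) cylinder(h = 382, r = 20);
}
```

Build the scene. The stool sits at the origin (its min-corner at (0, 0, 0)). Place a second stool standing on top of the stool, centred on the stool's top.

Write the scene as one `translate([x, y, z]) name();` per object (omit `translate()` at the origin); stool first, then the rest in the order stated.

stool();
translate([24, 5, 404]) stool_2();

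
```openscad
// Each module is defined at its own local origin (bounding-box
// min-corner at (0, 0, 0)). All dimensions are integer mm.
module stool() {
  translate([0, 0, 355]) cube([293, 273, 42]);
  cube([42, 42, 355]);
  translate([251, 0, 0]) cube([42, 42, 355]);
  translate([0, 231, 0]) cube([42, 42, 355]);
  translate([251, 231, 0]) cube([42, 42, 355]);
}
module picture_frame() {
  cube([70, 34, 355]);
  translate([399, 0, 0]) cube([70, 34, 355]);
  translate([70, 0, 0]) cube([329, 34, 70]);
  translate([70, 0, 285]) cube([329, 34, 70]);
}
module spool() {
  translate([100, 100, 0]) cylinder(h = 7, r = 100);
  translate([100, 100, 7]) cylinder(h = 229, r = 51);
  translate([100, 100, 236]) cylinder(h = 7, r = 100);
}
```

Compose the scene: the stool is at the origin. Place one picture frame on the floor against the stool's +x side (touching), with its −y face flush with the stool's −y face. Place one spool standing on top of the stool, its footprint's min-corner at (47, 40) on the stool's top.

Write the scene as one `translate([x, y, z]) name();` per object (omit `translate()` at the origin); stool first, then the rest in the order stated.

stool();
translate([293, 0, 0]) picture_frame();
translate([47, 40, 397]) spool();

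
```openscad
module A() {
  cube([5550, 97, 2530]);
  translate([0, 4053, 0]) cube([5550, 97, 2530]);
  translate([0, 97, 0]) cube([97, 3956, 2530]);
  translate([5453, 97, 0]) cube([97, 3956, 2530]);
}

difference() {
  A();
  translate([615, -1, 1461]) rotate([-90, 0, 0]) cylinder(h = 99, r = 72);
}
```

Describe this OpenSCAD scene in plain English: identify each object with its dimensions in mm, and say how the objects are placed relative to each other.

A is the wall frame of a small rectangular building: four walls, each 2530 mm tall and 97 mm thick, enclosing a footprint 5550 mm (x) by 4150 mm (y) outside-to-outside, with no floor or roof. The front and back walls (the −y and +y sides) span the full width; the two side walls fit between them.

The house frame has a circular hole of radius 72 mm through its front wall, centred at (x = 615, z = 1461).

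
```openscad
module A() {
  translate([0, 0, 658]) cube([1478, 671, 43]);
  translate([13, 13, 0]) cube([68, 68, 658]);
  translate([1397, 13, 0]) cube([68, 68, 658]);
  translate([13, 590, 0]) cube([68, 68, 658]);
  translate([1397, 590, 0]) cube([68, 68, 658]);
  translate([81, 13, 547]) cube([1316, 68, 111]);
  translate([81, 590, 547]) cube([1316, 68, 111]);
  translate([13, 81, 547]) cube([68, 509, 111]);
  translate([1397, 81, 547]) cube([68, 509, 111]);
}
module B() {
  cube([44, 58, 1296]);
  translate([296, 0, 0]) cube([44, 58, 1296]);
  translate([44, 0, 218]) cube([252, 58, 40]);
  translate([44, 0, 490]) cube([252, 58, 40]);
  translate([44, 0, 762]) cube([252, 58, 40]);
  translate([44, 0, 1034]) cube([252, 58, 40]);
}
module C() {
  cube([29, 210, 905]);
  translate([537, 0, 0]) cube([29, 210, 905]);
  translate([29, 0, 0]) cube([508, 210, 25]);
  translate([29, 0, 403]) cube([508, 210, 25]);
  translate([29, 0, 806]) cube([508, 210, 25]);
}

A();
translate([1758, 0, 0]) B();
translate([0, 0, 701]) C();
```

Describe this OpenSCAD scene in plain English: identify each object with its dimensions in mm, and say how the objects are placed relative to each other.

A is a rectangular dining table. The top is 1478×671×43 mm with its upper surface at z = 701 mm. It stands on four 68×68 mm square legs, each inset 13 mm from the nearest pair of top edges, running from the floor to the underside of the top. Four apron rails, 68 mm thick and 111 mm tall, run between adjacent legs with their top edges flush with the underside of the top and their outer faces flush with the legs' outer faces.

B is a straight ladder. Two 44×58 mm vertical rails, 1296 mm tall, stand 340 mm apart (outside-to-outside) with their front faces coplanar on the −y side. 4 rungs, each 58 mm deep and 40 mm tall, span between the inner faces of the rails, front faces flush with the rails. The lowest rung's underside is at z = 218 mm and rungs are spaced 272 mm apart (underside to underside).

C is an open bookshelf. Two side panels, each 29 mm thick, 210 mm deep and 905 mm tall, stand 566 mm apart (outside-to-outside). Between them sit 3 shelves, each 25 mm thick and 210 mm deep, spanning the full gap between the sides. The bottom shelf rests on the floor (its underside at z = 0) and the clear gap between one shelf's top and the next shelf's underside is 378 mm.

The ladder is on the floor beside the table on its +x side. The bookshelf is on top of the table.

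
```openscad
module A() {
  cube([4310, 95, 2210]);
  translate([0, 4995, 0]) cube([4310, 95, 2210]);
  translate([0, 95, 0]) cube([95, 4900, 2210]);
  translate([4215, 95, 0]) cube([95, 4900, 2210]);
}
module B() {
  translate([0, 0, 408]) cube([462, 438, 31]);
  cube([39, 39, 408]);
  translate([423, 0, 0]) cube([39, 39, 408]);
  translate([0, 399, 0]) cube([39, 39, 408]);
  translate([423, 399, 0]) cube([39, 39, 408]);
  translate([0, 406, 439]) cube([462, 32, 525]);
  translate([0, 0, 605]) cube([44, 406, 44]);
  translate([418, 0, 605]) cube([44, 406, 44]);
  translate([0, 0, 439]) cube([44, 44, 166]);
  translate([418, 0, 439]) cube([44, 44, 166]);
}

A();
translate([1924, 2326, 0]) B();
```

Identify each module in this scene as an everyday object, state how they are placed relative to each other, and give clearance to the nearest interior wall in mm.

Clearances: x = 1829, y = 2231; minimum 1829 mm.

A is a house frame. B is a chair. The chair sits inside the house frame, centred. The clearance to the nearest interior wall is 1829 mm.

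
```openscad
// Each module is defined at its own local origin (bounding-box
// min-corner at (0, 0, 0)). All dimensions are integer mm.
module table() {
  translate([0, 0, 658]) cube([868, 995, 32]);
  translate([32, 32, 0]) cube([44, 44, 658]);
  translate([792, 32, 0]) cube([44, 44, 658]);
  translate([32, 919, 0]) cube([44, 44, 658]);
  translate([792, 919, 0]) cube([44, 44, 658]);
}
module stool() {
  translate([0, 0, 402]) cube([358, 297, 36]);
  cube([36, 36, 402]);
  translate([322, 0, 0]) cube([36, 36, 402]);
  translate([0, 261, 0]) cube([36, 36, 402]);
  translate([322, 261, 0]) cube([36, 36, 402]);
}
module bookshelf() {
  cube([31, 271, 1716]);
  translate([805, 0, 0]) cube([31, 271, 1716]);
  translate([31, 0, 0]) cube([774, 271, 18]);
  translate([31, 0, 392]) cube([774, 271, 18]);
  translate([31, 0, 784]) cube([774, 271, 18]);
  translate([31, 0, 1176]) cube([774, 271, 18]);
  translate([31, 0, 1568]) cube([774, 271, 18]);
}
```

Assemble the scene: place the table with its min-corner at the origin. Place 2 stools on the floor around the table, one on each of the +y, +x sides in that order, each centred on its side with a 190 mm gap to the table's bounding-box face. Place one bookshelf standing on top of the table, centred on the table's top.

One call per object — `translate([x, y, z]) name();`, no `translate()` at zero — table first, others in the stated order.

table();
translate([255, 1185, 0]) stool();
translate([1058, 349, 0]) stool();
translate([16, 362, 690]) bookshelf();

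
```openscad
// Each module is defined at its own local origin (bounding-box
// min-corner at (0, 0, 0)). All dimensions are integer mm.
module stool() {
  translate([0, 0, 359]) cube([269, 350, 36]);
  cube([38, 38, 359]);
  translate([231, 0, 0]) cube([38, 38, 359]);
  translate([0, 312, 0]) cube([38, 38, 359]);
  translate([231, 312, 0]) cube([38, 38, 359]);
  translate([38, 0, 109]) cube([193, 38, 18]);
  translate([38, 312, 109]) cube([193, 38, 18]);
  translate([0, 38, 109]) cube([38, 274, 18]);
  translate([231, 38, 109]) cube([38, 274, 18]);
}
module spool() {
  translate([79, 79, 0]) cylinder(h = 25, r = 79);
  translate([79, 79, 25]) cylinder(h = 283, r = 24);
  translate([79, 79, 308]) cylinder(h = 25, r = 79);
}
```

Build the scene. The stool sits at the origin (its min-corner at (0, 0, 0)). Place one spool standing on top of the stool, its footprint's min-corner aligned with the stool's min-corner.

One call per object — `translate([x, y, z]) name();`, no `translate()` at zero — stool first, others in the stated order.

stool();
translate([0, 0, 395]) spool();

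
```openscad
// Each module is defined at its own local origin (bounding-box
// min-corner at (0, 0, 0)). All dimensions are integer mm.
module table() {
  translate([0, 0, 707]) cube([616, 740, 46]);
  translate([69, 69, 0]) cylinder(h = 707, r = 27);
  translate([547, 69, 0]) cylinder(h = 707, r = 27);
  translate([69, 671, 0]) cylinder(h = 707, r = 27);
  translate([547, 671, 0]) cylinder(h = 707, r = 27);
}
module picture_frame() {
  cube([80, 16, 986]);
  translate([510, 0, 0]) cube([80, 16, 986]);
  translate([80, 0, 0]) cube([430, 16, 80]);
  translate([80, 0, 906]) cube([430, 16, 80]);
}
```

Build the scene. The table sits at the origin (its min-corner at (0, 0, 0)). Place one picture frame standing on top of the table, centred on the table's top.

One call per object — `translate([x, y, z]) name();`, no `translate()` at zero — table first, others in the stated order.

table();
translate([13, 362, 753]) picture_frame();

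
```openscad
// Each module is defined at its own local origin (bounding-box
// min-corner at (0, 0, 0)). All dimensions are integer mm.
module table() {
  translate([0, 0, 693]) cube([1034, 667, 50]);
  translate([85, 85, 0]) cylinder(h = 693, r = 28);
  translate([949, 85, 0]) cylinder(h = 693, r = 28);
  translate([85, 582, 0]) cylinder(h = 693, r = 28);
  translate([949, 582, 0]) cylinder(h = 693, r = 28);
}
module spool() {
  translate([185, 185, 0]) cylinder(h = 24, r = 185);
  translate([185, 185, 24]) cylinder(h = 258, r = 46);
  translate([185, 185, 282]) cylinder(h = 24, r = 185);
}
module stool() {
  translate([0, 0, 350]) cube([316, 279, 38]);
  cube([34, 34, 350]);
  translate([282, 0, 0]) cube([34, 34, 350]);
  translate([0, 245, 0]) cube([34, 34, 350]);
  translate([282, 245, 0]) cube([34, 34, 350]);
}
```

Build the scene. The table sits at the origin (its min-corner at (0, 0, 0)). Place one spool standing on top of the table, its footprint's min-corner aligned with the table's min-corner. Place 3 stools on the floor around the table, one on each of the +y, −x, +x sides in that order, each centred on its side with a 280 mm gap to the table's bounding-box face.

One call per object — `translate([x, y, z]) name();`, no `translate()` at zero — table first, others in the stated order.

table();
translate([0, 0, 743]) spool();
translate([359, 947, 0]) stool();
translate([-596, 194, 0]) stool();
translate([1314, 194, 0]) stool();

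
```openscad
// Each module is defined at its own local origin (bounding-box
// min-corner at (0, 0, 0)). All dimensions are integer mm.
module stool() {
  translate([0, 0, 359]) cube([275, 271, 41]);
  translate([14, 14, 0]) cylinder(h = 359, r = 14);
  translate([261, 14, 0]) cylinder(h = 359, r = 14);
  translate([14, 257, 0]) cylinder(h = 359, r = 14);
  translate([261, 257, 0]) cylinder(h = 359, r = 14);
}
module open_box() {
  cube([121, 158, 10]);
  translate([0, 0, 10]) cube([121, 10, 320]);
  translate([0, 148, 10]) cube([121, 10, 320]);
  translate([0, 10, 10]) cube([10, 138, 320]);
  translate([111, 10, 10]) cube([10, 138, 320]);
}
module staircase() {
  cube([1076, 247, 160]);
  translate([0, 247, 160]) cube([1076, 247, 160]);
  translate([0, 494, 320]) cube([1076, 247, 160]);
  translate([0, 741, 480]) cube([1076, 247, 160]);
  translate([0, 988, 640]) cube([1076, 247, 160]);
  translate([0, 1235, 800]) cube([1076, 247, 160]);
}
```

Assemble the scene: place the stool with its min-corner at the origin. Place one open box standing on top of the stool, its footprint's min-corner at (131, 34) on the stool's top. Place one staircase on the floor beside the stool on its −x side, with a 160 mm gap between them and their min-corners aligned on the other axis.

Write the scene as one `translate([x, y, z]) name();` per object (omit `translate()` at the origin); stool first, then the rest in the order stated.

stool();
translate([131, 34, 400]) open_box();
translate([-1236, 0, 0]) staircase();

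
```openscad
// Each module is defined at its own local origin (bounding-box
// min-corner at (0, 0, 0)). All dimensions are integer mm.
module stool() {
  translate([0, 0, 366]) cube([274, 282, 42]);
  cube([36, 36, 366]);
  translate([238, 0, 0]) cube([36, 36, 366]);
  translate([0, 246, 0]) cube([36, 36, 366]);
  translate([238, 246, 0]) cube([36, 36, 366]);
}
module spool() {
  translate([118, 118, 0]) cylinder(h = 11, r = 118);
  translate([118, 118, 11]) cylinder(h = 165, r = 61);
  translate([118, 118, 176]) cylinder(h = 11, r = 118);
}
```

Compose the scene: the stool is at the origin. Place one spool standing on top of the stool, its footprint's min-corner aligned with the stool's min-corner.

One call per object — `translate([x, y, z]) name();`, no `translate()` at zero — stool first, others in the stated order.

stool();
translate([0, 0, 408]) spool();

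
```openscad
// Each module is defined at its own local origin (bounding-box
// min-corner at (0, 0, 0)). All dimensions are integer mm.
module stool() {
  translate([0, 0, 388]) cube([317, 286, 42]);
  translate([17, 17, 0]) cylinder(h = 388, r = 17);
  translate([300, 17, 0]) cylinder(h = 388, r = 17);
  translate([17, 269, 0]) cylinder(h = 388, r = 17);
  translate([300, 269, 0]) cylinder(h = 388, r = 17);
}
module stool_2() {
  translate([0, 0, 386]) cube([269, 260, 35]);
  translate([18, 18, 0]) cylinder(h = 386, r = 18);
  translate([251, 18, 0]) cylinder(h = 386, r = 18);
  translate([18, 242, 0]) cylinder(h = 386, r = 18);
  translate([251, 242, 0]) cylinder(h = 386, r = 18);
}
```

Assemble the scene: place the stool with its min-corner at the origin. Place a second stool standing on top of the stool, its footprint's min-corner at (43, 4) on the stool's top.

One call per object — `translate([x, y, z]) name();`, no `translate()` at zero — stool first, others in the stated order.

stool();
translate([43, 4, 430]) stool_2();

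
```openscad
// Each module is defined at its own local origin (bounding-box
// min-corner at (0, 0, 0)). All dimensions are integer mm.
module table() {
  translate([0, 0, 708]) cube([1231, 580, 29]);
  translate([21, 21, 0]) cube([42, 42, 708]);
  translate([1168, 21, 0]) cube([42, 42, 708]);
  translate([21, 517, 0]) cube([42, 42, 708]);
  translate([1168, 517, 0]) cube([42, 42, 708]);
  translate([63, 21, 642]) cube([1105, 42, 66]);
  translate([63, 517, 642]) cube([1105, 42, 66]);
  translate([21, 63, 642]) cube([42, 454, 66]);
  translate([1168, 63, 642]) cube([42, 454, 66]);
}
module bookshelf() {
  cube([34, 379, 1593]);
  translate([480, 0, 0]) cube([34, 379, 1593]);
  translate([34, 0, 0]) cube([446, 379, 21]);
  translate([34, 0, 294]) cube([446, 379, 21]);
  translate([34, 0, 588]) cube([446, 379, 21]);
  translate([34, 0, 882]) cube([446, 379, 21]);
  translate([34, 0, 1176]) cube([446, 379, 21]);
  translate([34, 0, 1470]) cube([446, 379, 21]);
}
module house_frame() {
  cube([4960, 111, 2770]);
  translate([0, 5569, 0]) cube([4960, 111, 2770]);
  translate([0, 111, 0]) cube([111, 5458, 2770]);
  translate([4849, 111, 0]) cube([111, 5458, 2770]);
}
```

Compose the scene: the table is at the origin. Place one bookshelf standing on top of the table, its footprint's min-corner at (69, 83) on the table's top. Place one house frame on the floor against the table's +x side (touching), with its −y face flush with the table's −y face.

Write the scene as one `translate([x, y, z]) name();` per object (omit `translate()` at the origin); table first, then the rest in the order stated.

table();
translate([69, 83, 737]) bookshelf();
translate([1231, 0, 0]) house_frame();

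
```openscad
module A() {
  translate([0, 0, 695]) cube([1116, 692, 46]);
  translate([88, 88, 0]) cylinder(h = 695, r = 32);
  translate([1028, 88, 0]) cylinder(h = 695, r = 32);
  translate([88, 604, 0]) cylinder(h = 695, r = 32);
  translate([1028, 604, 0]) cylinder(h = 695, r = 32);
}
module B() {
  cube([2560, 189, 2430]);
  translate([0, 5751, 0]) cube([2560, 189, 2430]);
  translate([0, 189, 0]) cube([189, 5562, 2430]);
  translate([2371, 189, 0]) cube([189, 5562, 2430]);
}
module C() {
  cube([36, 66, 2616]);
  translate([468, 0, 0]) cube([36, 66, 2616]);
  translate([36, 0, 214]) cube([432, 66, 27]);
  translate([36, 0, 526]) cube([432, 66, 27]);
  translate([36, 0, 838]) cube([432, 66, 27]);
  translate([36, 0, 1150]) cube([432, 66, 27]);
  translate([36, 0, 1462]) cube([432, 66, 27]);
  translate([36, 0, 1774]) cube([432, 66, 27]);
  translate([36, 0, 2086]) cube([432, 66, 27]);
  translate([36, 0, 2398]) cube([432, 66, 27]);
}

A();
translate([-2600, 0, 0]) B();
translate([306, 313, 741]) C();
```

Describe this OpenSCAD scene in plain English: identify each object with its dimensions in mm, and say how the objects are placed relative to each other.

A is a rectangular dining table. The top is 1116×692×46 mm with its upper surface at z = 741 mm. It stands on four round legs of 64 mm diameter, each leg's bounding box inset 56 mm from the nearest pair of top edges, running from the floor to the underside of the top.

B is the wall frame of a small rectangular building: four walls, each 2430 mm tall and 189 mm thick, enclosing a footprint 2560 mm (x) by 5940 mm (y) outside-to-outside, with no floor or roof. The front and back walls (the −y and +y sides) span the full width; the two side walls fit between them.

C is a wooden ladder with two side rails of 36×66 mm section and 2616 mm height, set 504 mm apart overall. Between them run 8 rectangular rungs (66 mm deep, 27 mm thick), front faces flush with the rails' −y face. The bottom of the first rung is 214 mm above the floor and each subsequent rung is 312 mm higher than the one below.

The house frame is on the floor beside the table on its −x side. The ladder is on top of the table, centred.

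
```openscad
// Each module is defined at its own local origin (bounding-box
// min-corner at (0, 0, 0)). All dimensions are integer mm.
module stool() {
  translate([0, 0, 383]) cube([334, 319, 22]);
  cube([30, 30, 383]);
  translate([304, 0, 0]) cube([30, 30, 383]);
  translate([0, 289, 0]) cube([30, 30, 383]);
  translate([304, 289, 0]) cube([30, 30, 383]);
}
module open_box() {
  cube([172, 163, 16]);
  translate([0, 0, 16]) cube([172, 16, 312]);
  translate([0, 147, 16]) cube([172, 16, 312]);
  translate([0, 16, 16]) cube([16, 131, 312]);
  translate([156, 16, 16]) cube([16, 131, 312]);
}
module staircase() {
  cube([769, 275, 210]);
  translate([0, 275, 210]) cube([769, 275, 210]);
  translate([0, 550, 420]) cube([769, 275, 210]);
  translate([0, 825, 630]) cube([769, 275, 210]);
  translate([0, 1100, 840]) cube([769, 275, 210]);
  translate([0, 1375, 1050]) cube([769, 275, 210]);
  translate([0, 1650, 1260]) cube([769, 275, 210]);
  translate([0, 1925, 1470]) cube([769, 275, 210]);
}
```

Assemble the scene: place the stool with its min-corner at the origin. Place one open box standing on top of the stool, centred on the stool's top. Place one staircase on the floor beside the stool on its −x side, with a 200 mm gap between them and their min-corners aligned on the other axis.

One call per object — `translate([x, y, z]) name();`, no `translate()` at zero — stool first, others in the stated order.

stool();
translate([81, 78, 405]) open_box();
translate([-969, 0, 0]) staircase();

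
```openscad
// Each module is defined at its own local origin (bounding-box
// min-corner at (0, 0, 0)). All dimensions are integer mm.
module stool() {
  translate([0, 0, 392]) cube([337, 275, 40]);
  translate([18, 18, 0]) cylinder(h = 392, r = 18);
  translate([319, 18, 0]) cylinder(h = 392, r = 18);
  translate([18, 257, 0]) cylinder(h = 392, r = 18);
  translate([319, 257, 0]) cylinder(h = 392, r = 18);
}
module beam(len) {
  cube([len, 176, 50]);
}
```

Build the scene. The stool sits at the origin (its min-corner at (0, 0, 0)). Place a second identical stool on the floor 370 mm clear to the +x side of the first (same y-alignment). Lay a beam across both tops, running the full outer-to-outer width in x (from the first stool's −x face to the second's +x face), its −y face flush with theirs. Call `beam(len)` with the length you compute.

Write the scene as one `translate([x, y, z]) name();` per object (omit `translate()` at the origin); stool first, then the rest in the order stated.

stool();
translate([707, 0, 0]) stool();
translate([0, 0, 432]) beam(1044);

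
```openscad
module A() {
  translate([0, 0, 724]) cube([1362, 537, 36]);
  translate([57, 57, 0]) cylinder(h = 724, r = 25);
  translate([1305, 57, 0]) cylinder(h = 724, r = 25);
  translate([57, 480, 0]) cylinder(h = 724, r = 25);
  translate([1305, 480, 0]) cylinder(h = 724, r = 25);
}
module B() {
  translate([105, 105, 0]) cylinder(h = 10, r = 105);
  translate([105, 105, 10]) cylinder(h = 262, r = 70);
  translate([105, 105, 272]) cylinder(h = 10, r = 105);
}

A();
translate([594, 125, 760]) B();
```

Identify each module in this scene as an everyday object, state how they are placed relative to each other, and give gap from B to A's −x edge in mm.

A is a table. B is a spool. The spool is on top of the table. The gap from the spool to the table's −x edge is 594 mm.

The spool's min-x is at 594; the table's min-x is 0; gap = 594 mm.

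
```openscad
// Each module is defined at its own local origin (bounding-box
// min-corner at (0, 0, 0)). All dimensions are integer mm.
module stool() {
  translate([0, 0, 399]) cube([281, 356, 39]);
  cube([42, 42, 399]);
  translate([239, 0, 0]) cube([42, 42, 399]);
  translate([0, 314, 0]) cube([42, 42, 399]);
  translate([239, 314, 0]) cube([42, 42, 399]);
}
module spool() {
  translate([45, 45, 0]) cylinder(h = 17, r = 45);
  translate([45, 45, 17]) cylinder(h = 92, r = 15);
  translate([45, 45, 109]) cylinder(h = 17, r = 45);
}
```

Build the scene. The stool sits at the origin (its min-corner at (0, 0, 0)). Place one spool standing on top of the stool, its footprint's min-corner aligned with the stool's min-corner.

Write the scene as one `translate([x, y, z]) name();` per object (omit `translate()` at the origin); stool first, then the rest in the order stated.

stool();
translate([0, 0, 438]) spool();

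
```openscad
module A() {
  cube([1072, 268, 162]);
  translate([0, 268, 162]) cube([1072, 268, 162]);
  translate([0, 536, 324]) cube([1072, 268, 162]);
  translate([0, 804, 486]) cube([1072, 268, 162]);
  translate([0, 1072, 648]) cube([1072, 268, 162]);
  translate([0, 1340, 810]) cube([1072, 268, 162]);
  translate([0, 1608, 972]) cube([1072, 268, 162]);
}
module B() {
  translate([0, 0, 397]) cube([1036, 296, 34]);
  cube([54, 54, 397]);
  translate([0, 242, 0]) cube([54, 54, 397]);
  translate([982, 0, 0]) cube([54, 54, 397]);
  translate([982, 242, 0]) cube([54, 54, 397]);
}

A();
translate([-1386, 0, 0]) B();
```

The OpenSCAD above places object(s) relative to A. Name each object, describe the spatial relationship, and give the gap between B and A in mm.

A is a staircase. B is a bench. The bench is on the floor beside the staircase on its −x side. The gap between the bench and the staircase is 350 mm.

The bench's nearest face is 350 mm from the staircase's −x face.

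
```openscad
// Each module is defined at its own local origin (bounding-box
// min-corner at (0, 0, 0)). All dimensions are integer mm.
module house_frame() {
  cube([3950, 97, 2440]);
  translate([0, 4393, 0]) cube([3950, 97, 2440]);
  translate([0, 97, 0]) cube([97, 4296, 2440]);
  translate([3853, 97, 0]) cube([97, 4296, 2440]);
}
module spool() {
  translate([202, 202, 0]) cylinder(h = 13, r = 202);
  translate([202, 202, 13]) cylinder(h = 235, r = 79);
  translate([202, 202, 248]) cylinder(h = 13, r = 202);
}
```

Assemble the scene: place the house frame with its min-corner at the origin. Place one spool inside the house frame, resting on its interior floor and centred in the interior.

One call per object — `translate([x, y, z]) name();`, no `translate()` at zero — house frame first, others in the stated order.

house_frame();
translate([1773, 2043, 0]) spool();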